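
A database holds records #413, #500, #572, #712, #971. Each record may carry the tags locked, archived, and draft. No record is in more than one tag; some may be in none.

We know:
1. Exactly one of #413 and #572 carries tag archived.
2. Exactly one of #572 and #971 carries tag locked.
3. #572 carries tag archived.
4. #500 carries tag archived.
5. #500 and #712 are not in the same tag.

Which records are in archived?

From (3): #572 ∈ archived.
From (4): #500 ∈ archived.
(1) (exactly one): #413 ∉ archived.
(2) (exactly one): #971 ∈ locked.
(5): #712 ∉ archived.

archived = {#500, #572}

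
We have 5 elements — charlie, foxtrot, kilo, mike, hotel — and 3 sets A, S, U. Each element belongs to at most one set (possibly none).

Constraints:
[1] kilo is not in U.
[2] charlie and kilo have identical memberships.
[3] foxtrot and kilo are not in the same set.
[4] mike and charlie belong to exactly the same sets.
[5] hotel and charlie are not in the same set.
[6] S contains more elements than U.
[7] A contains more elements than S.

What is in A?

A = {charlie, kilo, mike}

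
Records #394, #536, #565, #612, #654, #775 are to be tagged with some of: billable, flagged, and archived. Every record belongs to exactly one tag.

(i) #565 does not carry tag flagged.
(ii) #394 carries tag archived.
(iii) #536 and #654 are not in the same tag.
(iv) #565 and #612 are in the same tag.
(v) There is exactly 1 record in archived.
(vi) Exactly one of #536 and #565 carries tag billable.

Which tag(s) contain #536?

#536: flagged

From (i): #565 ∉ flagged.
From (ii): #394 ∈ archived.
(iv): #612 matches #565: #612 ∉ flagged.
(v): archived already has 1, so the rest are out.
Only one tag left: #565 ∈ billable.
Only one tag left: #612 ∈ billable.
(vi) (exactly one): #536 ∉ billable.
Only one tag left: #536 ∈ flagged.
(iii): #654 ∉ flagged.
Only one tag left: #654 ∈ billable.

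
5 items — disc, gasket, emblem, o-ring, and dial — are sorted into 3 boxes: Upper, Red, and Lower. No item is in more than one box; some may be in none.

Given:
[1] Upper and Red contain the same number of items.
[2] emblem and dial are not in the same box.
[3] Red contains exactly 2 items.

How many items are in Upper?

2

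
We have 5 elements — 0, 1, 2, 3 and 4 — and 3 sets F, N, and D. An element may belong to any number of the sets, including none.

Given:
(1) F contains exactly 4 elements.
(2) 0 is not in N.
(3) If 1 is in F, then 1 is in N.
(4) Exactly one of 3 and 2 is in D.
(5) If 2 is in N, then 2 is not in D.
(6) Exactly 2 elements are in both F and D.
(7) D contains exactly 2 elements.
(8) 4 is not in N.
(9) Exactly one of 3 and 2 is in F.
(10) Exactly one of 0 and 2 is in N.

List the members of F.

F = {0, 1, 3, 4}

From (2): 0 ∉ N.
From (8): 4 ∉ N.
(10) (exactly one): 2 ∈ N.
(5): 2 ∉ D.
(4) (exactly one): 3 ∈ D.
Suppose 0 ∉ F: no assignment then satisfies all the clues, so 0 ∈ F.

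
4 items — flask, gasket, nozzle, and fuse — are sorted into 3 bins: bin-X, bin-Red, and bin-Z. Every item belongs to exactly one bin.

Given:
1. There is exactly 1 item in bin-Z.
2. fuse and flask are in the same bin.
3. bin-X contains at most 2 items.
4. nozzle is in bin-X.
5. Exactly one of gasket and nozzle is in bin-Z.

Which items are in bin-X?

bin-X = {nozzle}

From (4): nozzle ∈ bin-X.
(5) (exactly one): gasket ∈ bin-Z.
(1): bin-Z already has 1, so the rest are out.
Suppose flask ∈ bin-X: no assignment then satisfies all the clues, so flask ∉ bin-X.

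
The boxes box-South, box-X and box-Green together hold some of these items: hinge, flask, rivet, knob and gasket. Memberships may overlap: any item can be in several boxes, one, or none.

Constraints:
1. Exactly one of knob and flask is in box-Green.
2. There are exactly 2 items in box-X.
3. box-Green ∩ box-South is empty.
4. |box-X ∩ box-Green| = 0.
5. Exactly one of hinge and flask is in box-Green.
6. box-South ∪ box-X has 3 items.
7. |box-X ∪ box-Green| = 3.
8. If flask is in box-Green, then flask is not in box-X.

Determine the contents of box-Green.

box-Green = {flask}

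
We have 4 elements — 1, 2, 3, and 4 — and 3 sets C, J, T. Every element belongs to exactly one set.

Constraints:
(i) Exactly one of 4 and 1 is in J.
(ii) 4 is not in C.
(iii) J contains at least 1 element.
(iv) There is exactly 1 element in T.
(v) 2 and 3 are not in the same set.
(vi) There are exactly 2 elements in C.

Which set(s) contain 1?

1: C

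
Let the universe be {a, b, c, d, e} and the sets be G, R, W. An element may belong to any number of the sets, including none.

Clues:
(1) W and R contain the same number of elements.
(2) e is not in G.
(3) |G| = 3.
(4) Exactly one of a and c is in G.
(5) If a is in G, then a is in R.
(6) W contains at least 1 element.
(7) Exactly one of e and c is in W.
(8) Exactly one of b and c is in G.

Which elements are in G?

G = {a, b, d}

From (2): e ∉ G.
Suppose a ∉ G: no assignment then satisfies all the clues, so a ∈ G.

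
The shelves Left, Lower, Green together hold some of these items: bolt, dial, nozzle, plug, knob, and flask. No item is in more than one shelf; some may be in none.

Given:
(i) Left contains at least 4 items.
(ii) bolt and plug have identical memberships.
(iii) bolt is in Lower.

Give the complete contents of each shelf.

Left = {dial, flask, knob, nozzle}; Lower = {bolt, plug}; Green = {}

From (iii): bolt ∈ Lower.
(ii): plug matches bolt: plug ∉ Left.
(ii): plug matches bolt: plug ∈ Lower.
(i): only 4 candidates remain for Left, so all are in.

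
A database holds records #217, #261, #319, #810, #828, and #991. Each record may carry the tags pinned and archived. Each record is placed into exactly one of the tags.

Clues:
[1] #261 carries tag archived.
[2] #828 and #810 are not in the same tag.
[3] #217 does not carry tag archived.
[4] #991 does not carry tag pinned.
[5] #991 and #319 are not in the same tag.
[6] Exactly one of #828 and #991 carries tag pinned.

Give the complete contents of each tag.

pinned = {#217, #319, #828}; archived = {#261, #810, #991}

From (1): #261 ∈ archived.
From (3): #217 ∉ archived.
From (4): #991 ∉ pinned.
(6) (exactly one): #828 ∈ pinned.
Only one tag left: #217 ∈ pinned.
Only one tag left: #991 ∈ archived.
(2): #810 ∉ pinned.
(5): #319 ∉ archived.
Only one tag left: #319 ∈ pinned.
Only one tag left: #810 ∈ archived.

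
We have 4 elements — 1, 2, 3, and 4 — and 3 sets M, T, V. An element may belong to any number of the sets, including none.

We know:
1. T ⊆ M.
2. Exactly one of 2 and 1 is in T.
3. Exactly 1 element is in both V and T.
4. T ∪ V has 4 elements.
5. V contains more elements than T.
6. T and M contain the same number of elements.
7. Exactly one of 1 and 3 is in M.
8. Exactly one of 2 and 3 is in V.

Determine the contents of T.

T = {2, 3}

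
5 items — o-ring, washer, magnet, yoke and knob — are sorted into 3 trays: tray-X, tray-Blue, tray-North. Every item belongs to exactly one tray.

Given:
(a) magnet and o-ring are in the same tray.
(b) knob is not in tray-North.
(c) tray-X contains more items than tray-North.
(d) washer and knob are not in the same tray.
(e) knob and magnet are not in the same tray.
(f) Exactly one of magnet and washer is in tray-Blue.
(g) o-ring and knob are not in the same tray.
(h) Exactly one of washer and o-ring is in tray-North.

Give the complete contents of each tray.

tray-X = {knob, yoke}; tray-Blue = {magnet, o-ring}; tray-North = {washer}

From (b): knob ∉ tray-North.
Suppose o-ring ∈ tray-X: no assignment then satisfies all the clues, so o-ring ∉ tray-X.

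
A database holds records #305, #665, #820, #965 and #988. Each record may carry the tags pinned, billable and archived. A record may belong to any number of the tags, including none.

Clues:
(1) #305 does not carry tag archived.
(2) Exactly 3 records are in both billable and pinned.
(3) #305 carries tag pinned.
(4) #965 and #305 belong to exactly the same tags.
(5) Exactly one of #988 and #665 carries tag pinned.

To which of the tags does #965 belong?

#965: billable, pinned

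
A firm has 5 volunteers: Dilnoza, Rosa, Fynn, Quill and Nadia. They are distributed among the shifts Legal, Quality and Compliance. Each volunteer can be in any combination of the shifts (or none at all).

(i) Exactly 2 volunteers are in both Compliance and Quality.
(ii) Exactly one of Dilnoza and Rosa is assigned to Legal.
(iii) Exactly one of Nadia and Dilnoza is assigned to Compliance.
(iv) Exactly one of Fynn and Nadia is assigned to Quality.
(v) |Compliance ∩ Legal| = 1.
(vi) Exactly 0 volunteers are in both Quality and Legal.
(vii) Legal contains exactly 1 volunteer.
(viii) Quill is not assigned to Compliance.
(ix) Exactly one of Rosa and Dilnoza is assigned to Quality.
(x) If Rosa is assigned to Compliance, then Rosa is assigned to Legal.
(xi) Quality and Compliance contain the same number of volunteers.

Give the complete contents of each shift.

Legal = {Rosa}; Quality = {Dilnoza, Fynn, Quill}; Compliance = {Dilnoza, Fynn, Rosa}

From (viii): Quill ∉ Compliance.
Suppose Dilnoza ∈ Legal: no assignment then satisfies all the clues, so Dilnoza ∉ Legal.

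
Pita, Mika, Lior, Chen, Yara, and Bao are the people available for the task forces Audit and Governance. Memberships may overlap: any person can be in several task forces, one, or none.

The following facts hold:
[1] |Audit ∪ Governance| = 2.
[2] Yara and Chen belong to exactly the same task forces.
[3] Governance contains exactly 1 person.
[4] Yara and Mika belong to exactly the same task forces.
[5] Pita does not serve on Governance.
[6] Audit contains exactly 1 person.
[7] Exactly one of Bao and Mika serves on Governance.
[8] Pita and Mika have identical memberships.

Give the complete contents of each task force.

From (5): Pita ∉ Governance.
(8): Mika matches Pita: Mika ∉ Governance.
(4): Yara matches Mika: Yara ∉ Governance.
(7) (exactly one): Bao ∈ Governance.
(2): Chen matches Yara: Chen ∉ Governance.
(3): Governance already has 1, so the rest are out.
Suppose Pita ∈ Audit: no assignment then satisfies all the clues, so Pita ∉ Audit.

Audit = {Lior}; Governance = {Bao}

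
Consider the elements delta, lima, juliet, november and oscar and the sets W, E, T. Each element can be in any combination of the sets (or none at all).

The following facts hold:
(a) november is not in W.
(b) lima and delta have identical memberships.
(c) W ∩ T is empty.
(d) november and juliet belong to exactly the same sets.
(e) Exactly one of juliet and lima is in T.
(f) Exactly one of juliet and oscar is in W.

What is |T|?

2

From (a): november ∉ W.
(d): juliet matches november: juliet ∉ W.
(f) (exactly one): oscar ∈ W.
(c) (disjoint): oscar ∉ T.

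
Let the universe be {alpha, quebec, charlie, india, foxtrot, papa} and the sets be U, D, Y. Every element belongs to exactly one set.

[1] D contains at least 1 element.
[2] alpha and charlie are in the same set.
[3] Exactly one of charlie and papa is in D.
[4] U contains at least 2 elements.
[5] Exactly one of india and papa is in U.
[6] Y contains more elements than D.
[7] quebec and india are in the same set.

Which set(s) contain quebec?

quebec: U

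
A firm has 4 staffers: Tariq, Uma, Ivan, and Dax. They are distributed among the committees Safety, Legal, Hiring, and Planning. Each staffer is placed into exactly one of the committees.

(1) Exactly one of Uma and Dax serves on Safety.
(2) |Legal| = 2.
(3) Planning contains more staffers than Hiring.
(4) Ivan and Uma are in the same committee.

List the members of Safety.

Safety = {Dax}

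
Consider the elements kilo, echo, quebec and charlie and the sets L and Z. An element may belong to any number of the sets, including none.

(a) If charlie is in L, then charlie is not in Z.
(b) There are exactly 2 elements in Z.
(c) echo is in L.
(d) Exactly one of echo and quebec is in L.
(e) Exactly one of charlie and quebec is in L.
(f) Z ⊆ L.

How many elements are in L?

From (c): echo ∈ L.
(d) (exactly one): quebec ∉ L.
(e) (exactly one): charlie ∈ L.
(f) contrapositive: quebec ∉ Z.
(a): charlie ∉ Z.
(b): only 2 candidates remain for Z, so all are in.
(f) with kilo ∈ Z: kilo ∈ L.

3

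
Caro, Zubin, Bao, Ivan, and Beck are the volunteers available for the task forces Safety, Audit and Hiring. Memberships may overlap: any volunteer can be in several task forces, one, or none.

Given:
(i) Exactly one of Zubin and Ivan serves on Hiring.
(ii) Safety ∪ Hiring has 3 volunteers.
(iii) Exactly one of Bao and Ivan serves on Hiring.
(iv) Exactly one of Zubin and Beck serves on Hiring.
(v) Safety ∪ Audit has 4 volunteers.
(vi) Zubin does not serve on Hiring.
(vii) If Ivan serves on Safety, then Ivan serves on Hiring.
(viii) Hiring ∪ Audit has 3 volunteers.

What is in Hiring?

Hiring = {Beck, Ivan}

From (vi): Zubin ∉ Hiring.
(i) (exactly one): Ivan ∈ Hiring.
(iii) (exactly one): Bao ∉ Hiring.
(iv) (exactly one): Beck ∈ Hiring.
Suppose Caro ∈ Hiring: no assignment then satisfies all the clues, so Caro ∉ Hiring.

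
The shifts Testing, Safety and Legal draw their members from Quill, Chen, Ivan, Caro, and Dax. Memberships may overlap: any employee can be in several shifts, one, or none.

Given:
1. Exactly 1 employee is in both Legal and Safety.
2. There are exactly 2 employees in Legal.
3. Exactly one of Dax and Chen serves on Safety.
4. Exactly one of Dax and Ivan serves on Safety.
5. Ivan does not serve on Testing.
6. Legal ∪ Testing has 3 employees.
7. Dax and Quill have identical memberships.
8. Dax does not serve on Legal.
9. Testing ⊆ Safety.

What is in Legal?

Legal = {Caro, Ivan}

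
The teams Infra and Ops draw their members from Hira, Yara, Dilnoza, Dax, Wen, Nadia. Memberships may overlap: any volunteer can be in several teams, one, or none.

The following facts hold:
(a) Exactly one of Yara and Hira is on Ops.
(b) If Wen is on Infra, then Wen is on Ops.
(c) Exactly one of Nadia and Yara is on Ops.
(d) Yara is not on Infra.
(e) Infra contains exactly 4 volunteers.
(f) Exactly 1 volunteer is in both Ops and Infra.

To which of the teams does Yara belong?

From (d): Yara ∉ Infra.
Suppose Yara ∉ Ops: no assignment then satisfies all the clues, so Yara ∈ Ops.

Yara: Ops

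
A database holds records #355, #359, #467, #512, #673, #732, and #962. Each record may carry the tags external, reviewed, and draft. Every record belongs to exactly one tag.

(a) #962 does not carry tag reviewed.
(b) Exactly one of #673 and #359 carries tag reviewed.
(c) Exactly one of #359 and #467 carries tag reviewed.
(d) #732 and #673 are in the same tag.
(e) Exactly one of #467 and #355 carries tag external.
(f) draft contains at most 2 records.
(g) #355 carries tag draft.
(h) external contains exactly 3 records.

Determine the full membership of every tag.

From (a): #962 ∉ reviewed.
From (g): #355 ∈ draft.
(e) (exactly one): #467 ∈ external.
(c) (exactly one): #359 ∈ reviewed.
(b) (exactly one): #673 ∉ reviewed.
(d): #732 matches #673: #732 ∉ reviewed.
Suppose #512 ∈ external: no assignment then satisfies all the clues, so #512 ∉ external.

external = {#467, #673, #732}; reviewed = {#359, #512}; draft = {#355, #962}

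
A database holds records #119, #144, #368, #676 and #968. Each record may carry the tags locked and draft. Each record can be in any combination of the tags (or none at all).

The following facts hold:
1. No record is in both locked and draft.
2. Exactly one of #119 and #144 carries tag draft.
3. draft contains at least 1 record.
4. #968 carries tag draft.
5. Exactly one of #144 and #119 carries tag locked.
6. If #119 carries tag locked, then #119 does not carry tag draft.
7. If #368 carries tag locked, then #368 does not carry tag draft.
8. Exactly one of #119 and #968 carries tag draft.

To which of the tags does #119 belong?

From (4): #968 ∈ draft.
(1) (disjoint): #968 ∉ locked.
(8) (exactly one): #119 ∉ draft.
(2) (exactly one): #144 ∈ draft.
(1) (disjoint): #144 ∉ locked.
(5) (exactly one): #119 ∈ locked.

#119: locked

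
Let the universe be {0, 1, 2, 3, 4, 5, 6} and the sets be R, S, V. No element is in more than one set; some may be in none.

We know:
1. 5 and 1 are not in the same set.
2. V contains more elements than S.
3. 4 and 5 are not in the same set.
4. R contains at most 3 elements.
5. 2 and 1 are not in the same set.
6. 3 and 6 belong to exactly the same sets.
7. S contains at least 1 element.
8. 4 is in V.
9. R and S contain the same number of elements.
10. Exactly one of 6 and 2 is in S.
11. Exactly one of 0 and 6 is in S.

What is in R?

R = {2, 5}

From (8): 4 ∈ V.
(3): 5 ∉ V.
Suppose 0 ∈ R: no assignment then satisfies all the clues, so 0 ∉ R.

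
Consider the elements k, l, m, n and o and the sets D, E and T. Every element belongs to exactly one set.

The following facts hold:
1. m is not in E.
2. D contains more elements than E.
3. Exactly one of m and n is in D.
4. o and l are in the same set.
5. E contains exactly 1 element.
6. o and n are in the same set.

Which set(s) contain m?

m: T

From (1): m ∉ E.
Suppose m ∈ D: no assignment then satisfies all the clues, so m ∉ D.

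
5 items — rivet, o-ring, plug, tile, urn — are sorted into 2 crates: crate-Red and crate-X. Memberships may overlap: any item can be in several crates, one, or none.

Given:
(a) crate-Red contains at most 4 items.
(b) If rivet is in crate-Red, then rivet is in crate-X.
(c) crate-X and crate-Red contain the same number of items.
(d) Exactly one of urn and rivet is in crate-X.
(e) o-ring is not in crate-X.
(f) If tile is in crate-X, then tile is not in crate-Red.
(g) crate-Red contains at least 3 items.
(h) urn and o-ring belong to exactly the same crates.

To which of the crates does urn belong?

urn: crate-Red

From (e): o-ring ∉ crate-X.
(h): urn matches o-ring: urn ∉ crate-X.
(d) (exactly one): rivet ∈ crate-X.
Suppose urn ∉ crate-Red: no assignment then satisfies all the clues, so urn ∈ crate-Red.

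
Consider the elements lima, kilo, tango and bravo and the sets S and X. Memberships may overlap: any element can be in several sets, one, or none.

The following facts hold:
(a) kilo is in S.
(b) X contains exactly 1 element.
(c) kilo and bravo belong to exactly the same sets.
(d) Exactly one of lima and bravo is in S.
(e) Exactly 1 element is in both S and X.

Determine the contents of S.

S = {bravo, kilo, tango}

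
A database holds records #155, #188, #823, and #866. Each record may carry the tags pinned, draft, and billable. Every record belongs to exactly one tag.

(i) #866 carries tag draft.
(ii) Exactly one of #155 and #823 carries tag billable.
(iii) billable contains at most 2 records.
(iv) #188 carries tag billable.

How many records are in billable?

2

From (i): #866 ∈ draft.
From (iv): #188 ∈ billable.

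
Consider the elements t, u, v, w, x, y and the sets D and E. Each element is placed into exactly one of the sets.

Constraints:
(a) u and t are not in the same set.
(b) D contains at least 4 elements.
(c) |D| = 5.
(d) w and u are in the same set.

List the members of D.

D = {u, v, w, x, y}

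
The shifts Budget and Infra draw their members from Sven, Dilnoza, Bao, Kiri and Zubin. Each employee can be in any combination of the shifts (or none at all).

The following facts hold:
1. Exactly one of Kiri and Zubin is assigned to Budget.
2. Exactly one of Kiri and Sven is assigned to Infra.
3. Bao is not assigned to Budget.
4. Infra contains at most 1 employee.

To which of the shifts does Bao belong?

Bao: none

From (3): Bao ∉ Budget.
Suppose Bao ∈ Infra: no assignment then satisfies all the clues, so Bao ∉ Infra.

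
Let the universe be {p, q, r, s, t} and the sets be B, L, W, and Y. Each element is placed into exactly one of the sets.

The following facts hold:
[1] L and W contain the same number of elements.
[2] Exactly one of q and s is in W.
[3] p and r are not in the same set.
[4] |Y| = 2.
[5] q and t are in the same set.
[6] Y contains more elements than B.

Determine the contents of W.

W = {s}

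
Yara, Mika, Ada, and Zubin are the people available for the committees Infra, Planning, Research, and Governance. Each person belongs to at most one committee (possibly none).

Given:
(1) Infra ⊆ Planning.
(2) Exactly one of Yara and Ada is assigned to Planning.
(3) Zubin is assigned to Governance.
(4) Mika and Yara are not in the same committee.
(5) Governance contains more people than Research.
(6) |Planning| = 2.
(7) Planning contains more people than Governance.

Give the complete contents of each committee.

From (3): Zubin ∈ Governance.
Suppose Yara ∈ Infra: no assignment then satisfies all the clues, so Yara ∉ Infra.

Infra = {}; Planning = {Ada, Mika}; Research = {}; Governance = {Zubin}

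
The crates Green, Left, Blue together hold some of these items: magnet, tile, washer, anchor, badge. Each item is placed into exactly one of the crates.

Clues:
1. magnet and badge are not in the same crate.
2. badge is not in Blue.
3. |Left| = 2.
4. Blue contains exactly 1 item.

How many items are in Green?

2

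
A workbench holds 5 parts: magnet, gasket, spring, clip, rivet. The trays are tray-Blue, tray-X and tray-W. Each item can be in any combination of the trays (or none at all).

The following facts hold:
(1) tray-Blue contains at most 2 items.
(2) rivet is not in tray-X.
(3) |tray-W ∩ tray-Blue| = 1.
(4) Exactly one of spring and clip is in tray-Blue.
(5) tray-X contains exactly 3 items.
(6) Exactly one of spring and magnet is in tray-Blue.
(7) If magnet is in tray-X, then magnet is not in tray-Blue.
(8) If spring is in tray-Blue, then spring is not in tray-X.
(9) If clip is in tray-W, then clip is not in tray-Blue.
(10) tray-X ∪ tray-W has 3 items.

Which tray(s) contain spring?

From (2): rivet ∉ tray-X.
Suppose spring ∉ tray-Blue: no assignment then satisfies all the clues, so spring ∈ tray-Blue.

spring: tray-Blue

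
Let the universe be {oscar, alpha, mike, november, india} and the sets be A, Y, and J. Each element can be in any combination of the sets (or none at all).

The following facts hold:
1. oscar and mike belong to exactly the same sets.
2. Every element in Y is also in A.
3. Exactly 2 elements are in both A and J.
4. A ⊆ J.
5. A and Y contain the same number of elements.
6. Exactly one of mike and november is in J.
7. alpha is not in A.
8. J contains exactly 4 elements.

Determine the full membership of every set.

A = {mike, oscar}; Y = {mike, oscar}; J = {alpha, india, mike, oscar}

From (7): alpha ∉ A.
(2) contrapositive: alpha ∉ Y.
Suppose oscar ∉ A: no assignment then satisfies all the clues, so oscar ∈ A.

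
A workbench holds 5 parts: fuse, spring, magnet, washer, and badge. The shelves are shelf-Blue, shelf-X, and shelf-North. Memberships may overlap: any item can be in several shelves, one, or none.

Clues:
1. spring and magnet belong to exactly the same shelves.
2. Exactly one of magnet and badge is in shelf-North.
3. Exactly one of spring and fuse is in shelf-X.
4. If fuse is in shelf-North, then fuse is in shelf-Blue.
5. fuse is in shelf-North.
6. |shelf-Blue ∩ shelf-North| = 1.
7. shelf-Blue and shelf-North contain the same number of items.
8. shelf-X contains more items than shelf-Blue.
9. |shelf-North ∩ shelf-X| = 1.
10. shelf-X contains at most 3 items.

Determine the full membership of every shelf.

shelf-Blue = {fuse, washer}; shelf-X = {badge, magnet, spring}; shelf-North = {badge, fuse}

From (5): fuse ∈ shelf-North.
(4): fuse ∈ shelf-Blue.
Suppose fuse ∈ shelf-X: no assignment then satisfies all the clues, so fuse ∉ shelf-X.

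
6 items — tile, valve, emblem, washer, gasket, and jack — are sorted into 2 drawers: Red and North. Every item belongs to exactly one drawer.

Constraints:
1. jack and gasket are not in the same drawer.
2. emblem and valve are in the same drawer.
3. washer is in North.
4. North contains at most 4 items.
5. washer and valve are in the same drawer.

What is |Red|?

2

From (3): washer ∈ North.
(5): valve matches washer: valve ∉ Red.
(5): valve matches washer: valve ∈ North.
(2): emblem matches valve: emblem ∉ Red.
(2): emblem matches valve: emblem ∈ North.
Suppose tile ∉ Red: no assignment then satisfies all the clues, so tile ∈ Red.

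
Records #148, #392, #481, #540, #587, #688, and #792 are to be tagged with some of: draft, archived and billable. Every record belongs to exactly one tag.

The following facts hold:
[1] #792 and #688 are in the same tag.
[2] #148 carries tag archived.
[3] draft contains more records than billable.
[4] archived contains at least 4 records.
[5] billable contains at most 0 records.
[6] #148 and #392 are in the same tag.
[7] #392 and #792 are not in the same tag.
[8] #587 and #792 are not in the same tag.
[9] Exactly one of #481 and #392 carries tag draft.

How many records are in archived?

4

From (2): #148 ∈ archived.
(5): billable already has 0, so the rest are out.
(6): #392 matches #148: #392 ∉ draft.
(6): #392 matches #148: #392 ∈ archived.
(7): #792 ∉ archived.
(9) (exactly one): #481 ∈ draft.
Only one tag left: #792 ∈ draft.
(1): #688 matches #792: #688 ∈ draft.
(4): only 4 candidates remain for archived, so all are in.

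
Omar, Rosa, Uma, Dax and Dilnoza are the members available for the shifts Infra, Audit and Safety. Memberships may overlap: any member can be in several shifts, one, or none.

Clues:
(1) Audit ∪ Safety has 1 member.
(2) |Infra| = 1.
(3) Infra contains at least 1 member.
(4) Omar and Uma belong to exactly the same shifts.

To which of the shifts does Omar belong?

Omar: none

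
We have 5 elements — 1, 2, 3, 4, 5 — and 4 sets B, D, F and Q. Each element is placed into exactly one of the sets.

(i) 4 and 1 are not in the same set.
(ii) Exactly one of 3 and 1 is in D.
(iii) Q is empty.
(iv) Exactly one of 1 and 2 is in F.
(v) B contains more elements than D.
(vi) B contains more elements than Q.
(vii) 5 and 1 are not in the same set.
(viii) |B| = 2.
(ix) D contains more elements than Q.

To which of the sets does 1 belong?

(iii): Q already has 0, so the rest are out.
Suppose 1 ∈ B: no assignment then satisfies all the clues, so 1 ∉ B.

1: D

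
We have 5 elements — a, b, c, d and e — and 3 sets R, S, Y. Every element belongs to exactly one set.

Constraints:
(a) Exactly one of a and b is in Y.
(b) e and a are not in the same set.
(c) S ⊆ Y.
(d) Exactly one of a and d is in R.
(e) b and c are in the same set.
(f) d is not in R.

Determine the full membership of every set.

R = {a}; S = {}; Y = {b, c, d, e}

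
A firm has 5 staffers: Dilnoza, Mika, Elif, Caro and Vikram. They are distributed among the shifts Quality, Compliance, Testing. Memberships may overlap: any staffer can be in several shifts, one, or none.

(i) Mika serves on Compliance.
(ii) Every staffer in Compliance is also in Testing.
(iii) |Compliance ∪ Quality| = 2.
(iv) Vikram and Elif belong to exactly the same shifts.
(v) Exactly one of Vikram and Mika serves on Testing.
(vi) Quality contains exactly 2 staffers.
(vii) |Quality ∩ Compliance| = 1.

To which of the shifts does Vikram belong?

Vikram: none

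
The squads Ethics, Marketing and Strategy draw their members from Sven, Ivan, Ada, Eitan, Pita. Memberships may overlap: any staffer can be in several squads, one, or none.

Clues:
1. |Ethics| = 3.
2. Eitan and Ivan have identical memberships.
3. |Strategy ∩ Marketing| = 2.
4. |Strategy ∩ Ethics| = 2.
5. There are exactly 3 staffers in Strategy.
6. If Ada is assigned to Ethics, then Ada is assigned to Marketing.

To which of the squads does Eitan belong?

Eitan: Ethics, Marketing, Strategy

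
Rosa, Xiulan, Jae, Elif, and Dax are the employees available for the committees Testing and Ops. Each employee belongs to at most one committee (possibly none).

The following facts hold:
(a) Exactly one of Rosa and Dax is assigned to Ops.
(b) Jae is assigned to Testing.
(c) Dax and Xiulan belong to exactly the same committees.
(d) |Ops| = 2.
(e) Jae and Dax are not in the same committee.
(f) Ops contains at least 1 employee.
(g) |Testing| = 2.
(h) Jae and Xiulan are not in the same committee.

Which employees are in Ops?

Ops = {Dax, Xiulan}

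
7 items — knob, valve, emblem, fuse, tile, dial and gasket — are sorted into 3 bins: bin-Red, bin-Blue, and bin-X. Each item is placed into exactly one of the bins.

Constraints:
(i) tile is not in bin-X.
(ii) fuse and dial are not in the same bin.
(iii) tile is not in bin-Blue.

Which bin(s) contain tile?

From (i): tile ∉ bin-X.
From (iii): tile ∉ bin-Blue.
Only one bin left: tile ∈ bin-Red.

tile: bin-Red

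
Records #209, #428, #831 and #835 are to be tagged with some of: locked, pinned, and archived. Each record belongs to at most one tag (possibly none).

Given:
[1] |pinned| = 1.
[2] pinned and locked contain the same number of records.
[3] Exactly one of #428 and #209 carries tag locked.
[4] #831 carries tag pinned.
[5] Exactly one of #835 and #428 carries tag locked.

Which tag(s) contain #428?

#428: locked

From (4): #831 ∈ pinned.
(1): pinned already has 1, so the rest are out.
Suppose #428 ∉ locked: no assignment then satisfies all the clues, so #428 ∈ locked.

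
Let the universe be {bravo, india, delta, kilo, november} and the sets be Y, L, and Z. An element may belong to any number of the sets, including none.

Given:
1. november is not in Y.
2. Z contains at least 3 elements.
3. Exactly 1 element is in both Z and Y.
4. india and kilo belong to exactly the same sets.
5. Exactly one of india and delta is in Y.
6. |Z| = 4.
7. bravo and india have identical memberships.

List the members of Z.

Z = {bravo, delta, india, kilo}

From (1): november ∉ Y.
Suppose bravo ∉ Z: no assignment then satisfies all the clues, so bravo ∈ Z.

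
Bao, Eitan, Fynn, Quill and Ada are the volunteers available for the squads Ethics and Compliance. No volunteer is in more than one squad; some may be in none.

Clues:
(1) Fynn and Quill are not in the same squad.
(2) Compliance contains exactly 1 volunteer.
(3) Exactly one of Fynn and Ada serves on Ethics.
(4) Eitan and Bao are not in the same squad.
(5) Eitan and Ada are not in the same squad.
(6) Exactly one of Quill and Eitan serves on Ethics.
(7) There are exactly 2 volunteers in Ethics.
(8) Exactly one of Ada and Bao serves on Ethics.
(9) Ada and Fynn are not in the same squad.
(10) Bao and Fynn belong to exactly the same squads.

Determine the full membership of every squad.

Ethics = {Ada, Quill}; Compliance = {Eitan}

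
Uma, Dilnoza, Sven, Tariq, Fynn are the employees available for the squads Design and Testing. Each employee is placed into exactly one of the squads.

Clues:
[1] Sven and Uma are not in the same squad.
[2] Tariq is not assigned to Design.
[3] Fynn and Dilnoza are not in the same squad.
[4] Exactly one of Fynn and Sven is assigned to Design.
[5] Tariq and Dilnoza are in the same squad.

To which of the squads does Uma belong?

Uma: Design

From (2): Tariq ∉ Design.
(5): Dilnoza matches Tariq: Dilnoza ∉ Design.
Only one squad left: Dilnoza ∈ Testing.
Only one squad left: Tariq ∈ Testing.
(3): Fynn ∉ Testing.
Only one squad left: Fynn ∈ Design.
(4) (exactly one): Sven ∉ Design.
Only one squad left: Sven ∈ Testing.
(1): Uma ∉ Testing.
Only one squad left: Uma ∈ Design.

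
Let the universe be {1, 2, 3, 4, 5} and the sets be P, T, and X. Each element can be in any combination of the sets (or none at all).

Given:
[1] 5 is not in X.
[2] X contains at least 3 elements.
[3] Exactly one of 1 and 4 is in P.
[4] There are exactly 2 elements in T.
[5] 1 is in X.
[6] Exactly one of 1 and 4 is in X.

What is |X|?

From (1): 5 ∉ X.
From (5): 1 ∈ X.
(6) (exactly one): 4 ∉ X.
(2): only 3 candidates remain for X, so all are in.

3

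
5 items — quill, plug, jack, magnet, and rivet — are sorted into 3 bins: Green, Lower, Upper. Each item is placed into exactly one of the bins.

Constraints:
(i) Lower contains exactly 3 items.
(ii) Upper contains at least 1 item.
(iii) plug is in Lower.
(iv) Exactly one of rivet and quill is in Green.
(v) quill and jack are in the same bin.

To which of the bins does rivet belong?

rivet: Green

From (iii): plug ∈ Lower.
Suppose rivet ∉ Green: no assignment then satisfies all the clues, so rivet ∈ Green.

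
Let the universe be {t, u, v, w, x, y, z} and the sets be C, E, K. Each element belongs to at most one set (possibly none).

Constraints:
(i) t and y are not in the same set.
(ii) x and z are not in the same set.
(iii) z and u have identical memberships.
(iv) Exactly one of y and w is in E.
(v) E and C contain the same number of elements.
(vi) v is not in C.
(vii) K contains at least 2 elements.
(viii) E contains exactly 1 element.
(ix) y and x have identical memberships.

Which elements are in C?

C = {t}

From (vi): v ∉ C.
Suppose t ∉ C: no assignment then satisfies all the clues, so t ∈ C.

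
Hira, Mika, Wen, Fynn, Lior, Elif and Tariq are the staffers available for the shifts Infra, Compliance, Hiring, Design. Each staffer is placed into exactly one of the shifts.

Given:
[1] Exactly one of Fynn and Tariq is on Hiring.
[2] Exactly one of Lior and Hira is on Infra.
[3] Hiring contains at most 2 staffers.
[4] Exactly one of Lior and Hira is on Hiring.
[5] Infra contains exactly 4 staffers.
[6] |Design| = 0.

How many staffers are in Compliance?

1

(6): Design already has 0, so the rest are out.
Suppose Hira ∈ Compliance: no assignment then satisfies all the clues, so Hira ∉ Compliance.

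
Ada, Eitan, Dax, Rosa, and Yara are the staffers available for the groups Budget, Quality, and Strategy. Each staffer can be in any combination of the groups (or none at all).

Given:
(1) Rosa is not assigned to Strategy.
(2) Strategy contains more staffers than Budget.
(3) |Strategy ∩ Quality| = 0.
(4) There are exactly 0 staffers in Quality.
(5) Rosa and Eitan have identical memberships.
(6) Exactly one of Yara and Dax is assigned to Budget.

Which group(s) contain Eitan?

Eitan: none

From (1): Rosa ∉ Strategy.
(4): Quality already has 0, so the rest are out.
(5): Eitan matches Rosa: Eitan ∉ Strategy.
Suppose Eitan ∈ Budget: no assignment then satisfies all the clues, so Eitan ∉ Budget.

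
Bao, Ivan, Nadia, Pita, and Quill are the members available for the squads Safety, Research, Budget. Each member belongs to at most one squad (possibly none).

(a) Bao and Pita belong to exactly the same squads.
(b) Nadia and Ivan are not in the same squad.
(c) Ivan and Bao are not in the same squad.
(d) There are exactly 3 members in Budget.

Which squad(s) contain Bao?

Bao: Budget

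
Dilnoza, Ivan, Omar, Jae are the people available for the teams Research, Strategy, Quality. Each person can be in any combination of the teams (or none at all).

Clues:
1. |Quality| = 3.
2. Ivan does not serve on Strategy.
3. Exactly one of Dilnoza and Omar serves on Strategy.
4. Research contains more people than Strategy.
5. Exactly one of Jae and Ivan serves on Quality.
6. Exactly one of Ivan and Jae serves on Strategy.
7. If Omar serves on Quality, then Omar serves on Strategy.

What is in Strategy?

Strategy = {Jae, Omar}

From (2): Ivan ∉ Strategy.
(6) (exactly one): Jae ∈ Strategy.
Suppose Dilnoza ∈ Strategy: no assignment then satisfies all the clues, so Dilnoza ∉ Strategy.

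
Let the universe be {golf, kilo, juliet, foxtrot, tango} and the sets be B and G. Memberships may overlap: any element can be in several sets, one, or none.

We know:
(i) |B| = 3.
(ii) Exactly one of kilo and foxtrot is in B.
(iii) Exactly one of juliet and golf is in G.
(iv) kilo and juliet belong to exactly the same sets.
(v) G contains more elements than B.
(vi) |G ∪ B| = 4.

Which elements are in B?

B = {juliet, kilo, tango}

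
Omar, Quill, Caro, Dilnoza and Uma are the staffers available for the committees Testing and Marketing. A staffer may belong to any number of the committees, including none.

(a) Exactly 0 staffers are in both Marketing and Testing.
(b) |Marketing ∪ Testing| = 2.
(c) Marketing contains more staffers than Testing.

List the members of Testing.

Testing = {}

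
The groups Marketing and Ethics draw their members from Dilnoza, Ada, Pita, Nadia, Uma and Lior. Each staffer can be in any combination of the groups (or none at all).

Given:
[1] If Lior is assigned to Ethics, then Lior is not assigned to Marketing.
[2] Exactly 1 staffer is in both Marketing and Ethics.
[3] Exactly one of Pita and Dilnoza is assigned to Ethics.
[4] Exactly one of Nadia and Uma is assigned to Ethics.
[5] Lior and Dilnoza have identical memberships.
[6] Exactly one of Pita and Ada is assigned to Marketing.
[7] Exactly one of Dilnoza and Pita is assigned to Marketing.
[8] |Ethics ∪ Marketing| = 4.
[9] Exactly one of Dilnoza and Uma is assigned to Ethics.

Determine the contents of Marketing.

Marketing = {Nadia, Pita}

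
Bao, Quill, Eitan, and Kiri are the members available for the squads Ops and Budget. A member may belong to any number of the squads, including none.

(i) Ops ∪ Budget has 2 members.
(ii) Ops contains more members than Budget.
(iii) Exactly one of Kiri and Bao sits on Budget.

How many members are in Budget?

1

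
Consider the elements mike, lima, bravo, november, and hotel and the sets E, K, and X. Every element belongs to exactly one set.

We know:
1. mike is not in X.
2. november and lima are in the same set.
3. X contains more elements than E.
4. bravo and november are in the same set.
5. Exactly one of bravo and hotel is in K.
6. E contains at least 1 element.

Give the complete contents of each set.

E = {mike}; K = {hotel}; X = {bravo, lima, november}

From (1): mike ∉ X.
Suppose mike ∉ E: no assignment then satisfies all the clues, so mike ∈ E.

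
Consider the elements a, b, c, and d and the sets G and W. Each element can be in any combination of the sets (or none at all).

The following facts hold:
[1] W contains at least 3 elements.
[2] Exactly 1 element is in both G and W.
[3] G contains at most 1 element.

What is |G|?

1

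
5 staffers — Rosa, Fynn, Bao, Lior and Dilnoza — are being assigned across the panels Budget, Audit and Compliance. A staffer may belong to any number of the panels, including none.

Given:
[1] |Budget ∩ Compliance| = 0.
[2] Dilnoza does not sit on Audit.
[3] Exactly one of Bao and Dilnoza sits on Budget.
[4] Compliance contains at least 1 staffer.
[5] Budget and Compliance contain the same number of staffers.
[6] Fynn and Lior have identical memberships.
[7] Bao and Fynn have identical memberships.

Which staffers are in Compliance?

Compliance = {Rosa}

From (2): Dilnoza ∉ Audit.
Suppose Rosa ∉ Compliance: no assignment then satisfies all the clues, so Rosa ∈ Compliance.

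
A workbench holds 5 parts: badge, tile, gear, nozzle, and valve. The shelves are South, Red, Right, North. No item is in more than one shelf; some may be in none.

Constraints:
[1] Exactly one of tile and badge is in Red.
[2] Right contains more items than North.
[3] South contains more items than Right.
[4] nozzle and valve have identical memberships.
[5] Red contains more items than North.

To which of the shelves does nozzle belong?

nozzle: South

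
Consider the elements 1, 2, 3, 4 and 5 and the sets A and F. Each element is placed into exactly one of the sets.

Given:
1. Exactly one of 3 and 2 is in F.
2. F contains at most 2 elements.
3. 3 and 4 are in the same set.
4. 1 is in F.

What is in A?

From (4): 1 ∈ F.
Suppose 2 ∈ A: no assignment then satisfies all the clues, so 2 ∉ A.

A = {3, 4, 5}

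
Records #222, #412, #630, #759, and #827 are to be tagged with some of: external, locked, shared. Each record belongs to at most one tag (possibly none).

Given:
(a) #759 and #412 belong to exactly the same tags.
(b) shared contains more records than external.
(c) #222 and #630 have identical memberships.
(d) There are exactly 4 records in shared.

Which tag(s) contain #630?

#630: shared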